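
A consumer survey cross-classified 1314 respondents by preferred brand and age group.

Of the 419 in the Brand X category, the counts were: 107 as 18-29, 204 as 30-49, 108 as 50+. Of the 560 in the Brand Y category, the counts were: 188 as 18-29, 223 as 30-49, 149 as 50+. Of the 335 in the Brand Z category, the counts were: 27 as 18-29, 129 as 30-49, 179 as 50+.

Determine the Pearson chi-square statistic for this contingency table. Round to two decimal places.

Row totals: 419, 560, 335. Column totals: 322, 556, 436. Grand total N = 1314.
Expected counts (row total × column total / N):
  Brand X, 18-29: 419×322/1314 = 102.677
  Brand X, 30-49: 419×556/1314 = 177.294
  Brand X, 50+: 419×436/1314 = 139.029
  Brand Y, 18-29: 560×322/1314 = 137.230
  Brand Y, 30-49: 560×556/1314 = 236.956
  Brand Y, 50+: 560×436/1314 = 185.814
  Brand Z, 18-29: 335×322/1314 = 82.093
  Brand Z, 30-49: 335×556/1314 = 141.750
  Brand Z, 50+: 335×436/1314 = 111.157
Contributions (O − E)²/E:
  (107 − 102.677)²/102.677 = 0.1820
  (204 − 177.294)²/177.294 = 4.0228
  (108 − 139.029)²/139.029 = 6.9252
  (188 − 137.230)²/137.230 = 18.7830
  (223 − 236.956)²/236.956 = 0.8220
  (149 − 185.814)²/185.814 = 7.2937
  (27 − 82.093)²/82.093 = 36.9732
  (129 − 141.750)²/141.750 = 1.1468
  (179 − 111.157)²/111.157 = 41.4070
χ² = 0.1820 + 4.0228 + 6.9252 + 18.7830 + 0.8220 + 7.2937 + 36.9732 + 1.1468 + 41.4070 = 117.56

117.56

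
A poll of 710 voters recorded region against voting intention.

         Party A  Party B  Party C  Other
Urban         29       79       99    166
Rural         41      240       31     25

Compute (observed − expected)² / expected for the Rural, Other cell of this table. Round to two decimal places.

47.55

Row total (Rural) = 337; column total (Other) = 191; N = 710.
Expected count E = 337 × 191 / 710 = 90.658.
Contribution = (O − E)²/E = (25 − 90.658)² / 90.658 = 47.55.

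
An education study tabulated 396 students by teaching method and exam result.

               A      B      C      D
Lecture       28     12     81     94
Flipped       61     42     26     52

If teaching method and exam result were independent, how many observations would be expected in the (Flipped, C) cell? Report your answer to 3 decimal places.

48.907

Row total (Flipped) = 181; column total (C) = 107; grand total N = 396.
Expected count = (row total × column total) / N = 181 × 107 / 396 = 48.907.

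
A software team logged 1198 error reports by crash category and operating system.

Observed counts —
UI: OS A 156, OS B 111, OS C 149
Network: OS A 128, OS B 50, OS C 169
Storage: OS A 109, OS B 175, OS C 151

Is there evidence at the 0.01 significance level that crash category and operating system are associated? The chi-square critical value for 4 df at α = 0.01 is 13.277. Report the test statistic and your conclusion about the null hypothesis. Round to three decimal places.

Row totals: 416, 347, 435. Column totals: 393, 336, 469. Grand total N = 1198.
Expected counts (row total × column total / N):
  UI, OS A: 416×393/1198 = 136.4674
  UI, OS B: 416×336/1198 = 116.6745
  UI, OS C: 416×469/1198 = 162.8581
  Network, OS A: 347×393/1198 = 113.8322
  Network, OS B: 347×336/1198 = 97.3222
  Network, OS C: 347×469/1198 = 135.8456
  Storage, OS A: 435×393/1198 = 142.7003
  Storage, OS B: 435×336/1198 = 122.0033
  Storage, OS C: 435×469/1198 = 170.2963
Contributions (O − E)²/E:
  (156 − 136.4674)²/136.4674 = 2.7957
  (111 − 116.6745)²/116.6745 = 0.2760
  (149 − 162.8581)²/162.8581 = 1.1792
  (128 − 113.8322)²/113.8322 = 1.7634
  (50 − 97.3222)²/97.3222 = 23.0101
  (169 − 135.8456)²/135.8456 = 8.0916
  (109 − 142.7003)²/142.7003 = 7.9587
  (175 − 122.0033)²/122.0033 = 23.0211
  (151 − 170.2963)²/170.2963 = 2.1865
χ² = 2.7957 + 0.2760 + 1.1792 + 1.7634 + 23.0101 + 8.0916 + 7.9587 + 23.0211 + 2.1865 = 70.282
df = (3−1)(3−1) = 4. Since 70.282 > 13.277, reject the null hypothesis of independence at α = 0.01.

70.282; reject H₀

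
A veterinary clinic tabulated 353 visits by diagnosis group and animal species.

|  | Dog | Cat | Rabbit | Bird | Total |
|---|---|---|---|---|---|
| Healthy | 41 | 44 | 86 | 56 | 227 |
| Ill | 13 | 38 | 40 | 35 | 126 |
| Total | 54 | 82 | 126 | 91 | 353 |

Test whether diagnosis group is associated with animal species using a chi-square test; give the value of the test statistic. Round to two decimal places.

Grand total N = 353.
Expected counts (row total × column total / N):
  Healthy, Dog: 227×54/353 = 34.725
  Healthy, Cat: 227×82/353 = 52.731
  Healthy, Rabbit: 227×126/353 = 81.025
  Healthy, Bird: 227×91/353 = 58.518
  Ill, Dog: 126×54/353 = 19.275
  Ill, Cat: 126×82/353 = 29.269
  Ill, Rabbit: 126×126/353 = 44.975
  Ill, Bird: 126×91/353 = 32.482
Contributions (O − E)²/E:
  (41 − 34.725)²/34.725 = 1.1339
  (44 − 52.731)²/52.731 = 1.4456
  (86 − 81.025)²/81.025 = 0.3055
  (56 − 58.518)²/58.518 = 0.1083
  (13 − 19.275)²/19.275 = 2.0428
  (38 − 29.269)²/29.269 = 2.6045
  (40 − 44.975)²/44.975 = 0.5503
  (35 − 32.482)²/32.482 = 0.1952
χ² = 1.1339 + 1.4456 + 0.3055 + 0.1083 + 2.0428 + 2.6045 + 0.5503 + 0.1952 = 8.39

8.39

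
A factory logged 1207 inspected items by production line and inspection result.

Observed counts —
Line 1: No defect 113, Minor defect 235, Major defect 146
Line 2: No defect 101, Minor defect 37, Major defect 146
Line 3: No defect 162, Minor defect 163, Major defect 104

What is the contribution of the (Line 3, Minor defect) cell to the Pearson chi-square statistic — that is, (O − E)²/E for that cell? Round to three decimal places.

Row total (Line 3) = 429; column total (Minor defect) = 435; N = 1207.
Expected count E = 429 × 435 / 1207 = 154.6106.
Contribution = (O − E)²/E = (163 − 154.6106)² / 154.6106 = 0.455.

0.455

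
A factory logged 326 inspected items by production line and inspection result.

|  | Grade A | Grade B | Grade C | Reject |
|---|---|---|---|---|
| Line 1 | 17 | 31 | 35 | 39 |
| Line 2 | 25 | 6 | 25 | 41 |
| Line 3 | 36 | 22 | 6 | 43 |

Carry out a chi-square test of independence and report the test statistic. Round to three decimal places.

39.880

Row totals: 122, 97, 107. Column totals: 78, 59, 66, 123. Grand total N = 326.
Expected counts (row total × column total / N):
  Line 1, Grade A: 122×78/326 = 29.1902
  Line 1, Grade B: 122×59/326 = 22.0798
  Line 1, Grade C: 122×66/326 = 24.6994
  Line 1, Reject: 122×123/326 = 46.0307
  Line 2, Grade A: 97×78/326 = 23.2086
  Line 2, Grade B: 97×59/326 = 17.5552
  Line 2, Grade C: 97×66/326 = 19.6380
  Line 2, Reject: 97×123/326 = 36.5982
  Line 3, Grade A: 107×78/326 = 25.6012
  Line 3, Grade B: 107×59/326 = 19.3650
  Line 3, Grade C: 107×66/326 = 21.6626
  Line 3, Reject: 107×123/326 = 40.3712
Contributions (O − E)²/E:
  (17 − 29.1902)²/29.1902 = 5.0908
  (31 − 22.0798)²/22.0798 = 3.6037
  (35 − 24.6994)²/24.6994 = 4.2957
  (39 − 46.0307)²/46.0307 = 1.0739
  (25 − 23.2086)²/23.2086 = 0.1383
  (6 − 17.5552)²/17.5552 = 7.6059
  (25 − 19.6380)²/19.6380 = 1.4641
  (41 − 36.5982)²/36.5982 = 0.5294
  (36 − 25.6012)²/25.6012 = 4.2238
  (22 − 19.3650)²/19.3650 = 0.3585
  (6 − 21.6626)²/21.6626 = 11.3245
  (43 − 40.3712)²/40.3712 = 0.1712
χ² = 5.0908 + 3.6037 + 4.2957 + 1.0739 + 0.1383 + 7.6059 + 1.4641 + 0.5294 + 4.2238 + 0.3585 + 11.3245 + 0.1712 = 39.880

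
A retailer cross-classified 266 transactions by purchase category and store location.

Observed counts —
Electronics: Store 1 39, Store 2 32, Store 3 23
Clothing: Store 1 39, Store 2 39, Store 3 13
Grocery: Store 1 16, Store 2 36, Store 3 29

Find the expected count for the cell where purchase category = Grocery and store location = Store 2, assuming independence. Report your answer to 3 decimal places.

Row total (Grocery) = 81; column total (Store 2) = 107; grand total N = 266.
Expected count = (row total × column total) / N = 81 × 107 / 266 = 32.583.

32.583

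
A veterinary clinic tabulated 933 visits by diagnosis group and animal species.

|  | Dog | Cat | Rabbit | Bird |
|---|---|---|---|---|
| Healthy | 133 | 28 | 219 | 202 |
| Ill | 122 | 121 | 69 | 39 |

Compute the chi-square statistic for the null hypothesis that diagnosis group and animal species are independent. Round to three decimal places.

Row totals: 582, 351. Column totals: 255, 149, 288, 241. Grand total N = 933.
Expected counts (row total × column total / N):
  Healthy, Dog: 582×255/933 = 159.0675
  Healthy, Cat: 582×149/933 = 92.9453
  Healthy, Rabbit: 582×288/933 = 179.6527
  Healthy, Bird: 582×241/933 = 150.3344
  Ill, Dog: 351×255/933 = 95.9325
  Ill, Cat: 351×149/933 = 56.0547
  Ill, Rabbit: 351×288/933 = 108.3473
  Ill, Bird: 351×241/933 = 90.6656
Contributions (O − E)²/E:
  (133 − 159.0675)²/159.0675 = 4.2719
  (28 − 92.9453)²/92.9453 = 45.3804
  (219 − 179.6527)²/179.6527 = 8.6178
  (202 − 150.3344)²/150.3344 = 17.7560
  (122 − 95.9325)²/95.9325 = 7.0833
  (121 − 56.0547)²/56.0547 = 75.2460
  (69 − 108.3473)²/108.3473 = 14.2893
  (39 − 90.6656)²/90.6656 = 29.4415
χ² = 4.2719 + 45.3804 + 8.6178 + 17.7560 + 7.0833 + 75.2460 + 14.2893 + 29.4415 = 202.086

202.086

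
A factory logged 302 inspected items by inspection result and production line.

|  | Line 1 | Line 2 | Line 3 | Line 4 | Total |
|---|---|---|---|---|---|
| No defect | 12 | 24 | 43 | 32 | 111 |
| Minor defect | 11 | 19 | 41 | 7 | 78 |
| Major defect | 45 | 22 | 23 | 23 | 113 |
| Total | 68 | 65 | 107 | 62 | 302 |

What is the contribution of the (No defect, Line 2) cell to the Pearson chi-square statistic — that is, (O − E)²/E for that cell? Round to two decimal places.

Row total (No defect) = 111; column total (Line 2) = 65; N = 302.
Expected count E = 111 × 65 / 302 = 23.8907.
Contribution = (O − E)²/E = (24 − 23.8907)² / 23.8907 = 0.00.

0.00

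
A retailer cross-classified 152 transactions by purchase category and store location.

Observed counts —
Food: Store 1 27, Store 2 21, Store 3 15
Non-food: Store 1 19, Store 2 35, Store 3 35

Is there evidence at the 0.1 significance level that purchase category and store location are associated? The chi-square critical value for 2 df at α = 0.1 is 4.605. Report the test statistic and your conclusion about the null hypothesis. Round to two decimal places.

8.70; reject H₀

Row totals: 63, 89. Column totals: 46, 56, 50. Grand total N = 152.
Expected counts (row total × column total / N):
  Food, Store 1: 63×46/152 = 19.066
  Food, Store 2: 63×56/152 = 23.211
  Food, Store 3: 63×50/152 = 20.724
  Non-food, Store 1: 89×46/152 = 26.934
  Non-food, Store 2: 89×56/152 = 32.789
  Non-food, Store 3: 89×50/152 = 29.276
Contributions (O − E)²/E:
  (27 − 19.066)²/19.066 = 3.3016
  (21 − 23.211)²/23.211 = 0.2106
  (15 − 20.724)²/20.724 = 1.5810
  (19 − 26.934)²/26.934 = 2.3371
  (35 − 32.789)²/32.789 = 0.1491
  (35 − 29.276)²/29.276 = 1.1191
χ² = 3.3016 + 0.2106 + 1.5810 + 2.3371 + 0.1491 + 1.1191 = 8.70
df = (2−1)(3−1) = 2. Since 8.70 > 4.605, reject the null hypothesis of independence at α = 0.1.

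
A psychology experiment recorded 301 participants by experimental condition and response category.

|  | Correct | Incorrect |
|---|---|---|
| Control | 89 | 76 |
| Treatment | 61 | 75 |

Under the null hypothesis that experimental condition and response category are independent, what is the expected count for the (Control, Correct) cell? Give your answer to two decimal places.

82.23

Row total (Control) = 165; column total (Correct) = 150; grand total N = 301.
Expected count = (row total × column total) / N = 165 × 150 / 301 = 82.23.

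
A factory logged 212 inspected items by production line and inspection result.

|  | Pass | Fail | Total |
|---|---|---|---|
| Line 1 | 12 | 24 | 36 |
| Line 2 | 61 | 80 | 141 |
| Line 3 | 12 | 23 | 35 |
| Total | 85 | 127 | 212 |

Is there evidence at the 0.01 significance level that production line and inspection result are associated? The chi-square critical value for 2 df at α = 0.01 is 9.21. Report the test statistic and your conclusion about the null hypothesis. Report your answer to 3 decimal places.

Grand total N = 212.
Expected counts (row total × column total / N):
  Line 1, Pass: 36×85/212 = 14.4340
  Line 1, Fail: 36×127/212 = 21.5660
  Line 2, Pass: 141×85/212 = 56.5330
  Line 2, Fail: 141×127/212 = 84.4670
  Line 3, Pass: 35×85/212 = 14.0330
  Line 3, Fail: 35×127/212 = 20.9670
Contributions (O − E)²/E:
  (12 − 14.4340)²/14.4340 = 0.4104
  (24 − 21.5660)²/21.5660 = 0.2747
  (61 − 56.5330)²/56.5330 = 0.3530
  (80 − 84.4670)²/84.4670 = 0.2362
  (12 − 14.0330)²/14.0330 = 0.2945
  (23 − 20.9670)²/20.9670 = 0.1971
χ² = 0.4104 + 0.2747 + 0.3530 + 0.2362 + 0.2945 + 0.1971 = 1.766
df = (3−1)(2−1) = 2. Since 1.766 < 9.21, fail to reject the null hypothesis of independence at α = 0.01.

1.766; fail to reject H₀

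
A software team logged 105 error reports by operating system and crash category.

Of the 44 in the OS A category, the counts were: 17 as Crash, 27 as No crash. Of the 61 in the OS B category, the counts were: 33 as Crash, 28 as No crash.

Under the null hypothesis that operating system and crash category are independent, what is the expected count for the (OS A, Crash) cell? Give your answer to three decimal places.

Row total (OS A) = 44; column total (Crash) = 50; grand total N = 105.
Expected count = (row total × column total) / N = 44 × 50 / 105 = 20.952.

20.952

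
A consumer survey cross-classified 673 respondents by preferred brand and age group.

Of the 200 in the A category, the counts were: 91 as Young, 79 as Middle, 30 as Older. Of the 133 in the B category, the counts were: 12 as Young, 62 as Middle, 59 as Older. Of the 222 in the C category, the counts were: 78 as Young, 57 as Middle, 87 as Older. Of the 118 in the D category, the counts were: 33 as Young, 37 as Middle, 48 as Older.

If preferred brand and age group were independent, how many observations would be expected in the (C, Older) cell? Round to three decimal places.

Row total (C) = 222; column total (Older) = 224; grand total N = 673.
Expected count = (row total × column total) / N = 222 × 224 / 673 = 73.890.

73.890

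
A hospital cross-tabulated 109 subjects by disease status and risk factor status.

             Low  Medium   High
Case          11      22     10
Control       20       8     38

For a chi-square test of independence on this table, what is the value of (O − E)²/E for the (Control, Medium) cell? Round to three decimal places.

5.688

Row total (Control) = 66; column total (Medium) = 30; N = 109.
Expected count E = 66 × 30 / 109 = 18.16514.
Contribution = (O − E)²/E = (8 − 18.16514)² / 18.16514 = 5.688.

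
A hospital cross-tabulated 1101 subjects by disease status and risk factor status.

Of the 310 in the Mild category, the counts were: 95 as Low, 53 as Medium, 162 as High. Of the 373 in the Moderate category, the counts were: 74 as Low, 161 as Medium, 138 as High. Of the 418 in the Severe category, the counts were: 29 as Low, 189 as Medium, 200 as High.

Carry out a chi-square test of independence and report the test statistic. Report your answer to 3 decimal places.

Row totals: 310, 373, 418. Column totals: 198, 403, 500. Grand total N = 1101.
Expected counts (row total × column total / N):
  Mild, Low: 310×198/1101 = 55.7493
  Mild, Medium: 310×403/1101 = 113.4696
  Mild, High: 310×500/1101 = 140.7811
  Moderate, Low: 373×198/1101 = 67.0790
  Moderate, Medium: 373×403/1101 = 136.5295
  Moderate, High: 373×500/1101 = 169.3915
  Severe, Low: 418×198/1101 = 75.1717
  Severe, Medium: 418×403/1101 = 153.0009
  Severe, High: 418×500/1101 = 189.8274
Contributions (O − E)²/E:
  (95 − 55.7493)²/55.7493 = 27.6347
  (53 − 113.4696)²/113.4696 = 32.2251
  (162 − 140.7811)²/140.7811 = 3.1982
  (74 − 67.0790)²/67.0790 = 0.7141
  (161 − 136.5295)²/136.5295 = 4.3859
  (138 − 169.3915)²/169.3915 = 5.8174
  (29 − 75.1717)²/75.1717 = 28.3594
  (189 − 153.0009)²/153.0009 = 8.4701
  (200 − 189.8274)²/189.8274 = 0.5451
χ² = 27.6347 + 32.2251 + 3.1982 + 0.7141 + 4.3859 + 5.8174 + 28.3594 + 8.4701 + 0.5451 = 111.350

111.350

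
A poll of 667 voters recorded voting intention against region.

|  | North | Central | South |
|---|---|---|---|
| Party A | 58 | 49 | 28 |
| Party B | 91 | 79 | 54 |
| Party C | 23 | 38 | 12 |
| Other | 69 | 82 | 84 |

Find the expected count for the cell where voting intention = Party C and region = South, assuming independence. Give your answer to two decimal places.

19.48

Row total (Party C) = 73; column total (South) = 178; grand total N = 667.
Expected count = (row total × column total) / N = 73 × 178 / 667 = 19.48.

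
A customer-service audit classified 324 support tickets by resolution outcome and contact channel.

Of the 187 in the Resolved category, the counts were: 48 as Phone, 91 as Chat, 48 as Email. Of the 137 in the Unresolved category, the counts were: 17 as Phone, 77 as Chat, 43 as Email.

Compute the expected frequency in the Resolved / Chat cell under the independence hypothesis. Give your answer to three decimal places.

96.963

Row total (Resolved) = 187; column total (Chat) = 168; grand total N = 324.
Expected count = (row total × column total) / N = 187 × 168 / 324 = 96.963.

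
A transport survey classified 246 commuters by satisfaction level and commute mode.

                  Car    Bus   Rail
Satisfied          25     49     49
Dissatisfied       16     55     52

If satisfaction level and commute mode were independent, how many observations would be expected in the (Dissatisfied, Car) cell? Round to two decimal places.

Row total (Dissatisfied) = 123; column total (Car) = 41; grand total N = 246.
Expected count = (row total × column total) / N = 123 × 41 / 246 = 20.50.

20.50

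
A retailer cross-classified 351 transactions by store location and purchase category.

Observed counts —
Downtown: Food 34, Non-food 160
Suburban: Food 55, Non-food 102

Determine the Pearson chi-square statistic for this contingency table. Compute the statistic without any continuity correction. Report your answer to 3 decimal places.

14.051

Row totals: 194, 157. Column totals: 89, 262. Grand total N = 351.
Expected counts (row total × column total / N):
  Downtown, Food: 194×89/351 = 49.1909
  Downtown, Non-food: 194×262/351 = 144.8091
  Suburban, Food: 157×89/351 = 39.8091
  Suburban, Non-food: 157×262/351 = 117.1909
Contributions (O − E)²/E:
  (34 − 49.1909)²/49.1909 = 4.6912
  (160 − 144.8091)²/144.8091 = 1.5936
  (55 − 39.8091)²/39.8091 = 5.7968
  (102 − 117.1909)²/117.1909 = 1.9691
χ² = 4.6912 + 1.5936 + 5.7968 + 1.9691 = 14.051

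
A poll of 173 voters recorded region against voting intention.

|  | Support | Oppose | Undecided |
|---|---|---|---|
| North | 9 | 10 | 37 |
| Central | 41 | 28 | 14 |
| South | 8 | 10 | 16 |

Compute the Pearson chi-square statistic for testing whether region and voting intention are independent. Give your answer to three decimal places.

Row totals: 56, 83, 34. Column totals: 58, 48, 67. Grand total N = 173.
Expected counts (row total × column total / N):
  North, Support: 56×58/173 = 18.7746
  North, Oppose: 56×48/173 = 15.5376
  North, Undecided: 56×67/173 = 21.6879
  Central, Support: 83×58/173 = 27.8266
  Central, Oppose: 83×48/173 = 23.0289
  Central, Undecided: 83×67/173 = 32.1445
  South, Support: 34×58/173 = 11.3988
  South, Oppose: 34×48/173 = 9.4335
  South, Undecided: 34×67/173 = 13.1676
Contributions (O − E)²/E:
  (9 − 18.7746)²/18.7746 = 5.0889
  (10 − 15.5376)²/15.5376 = 1.9736
  (37 − 21.6879)²/21.6879 = 10.8107
  (41 − 27.8266)²/27.8266 = 6.2364
  (28 − 23.0289)²/23.0289 = 1.0731
  (14 − 32.1445)²/32.1445 = 10.2420
  (8 − 11.3988)²/11.3988 = 1.0134
  (10 − 9.4335)²/9.4335 = 0.0340
  (16 − 13.1676)²/13.1676 = 0.6093
χ² = 5.0889 + 1.9736 + 10.8107 + 6.2364 + 1.0731 + 10.2420 + 1.0134 + 0.0340 + 0.6093 = 37.081

37.081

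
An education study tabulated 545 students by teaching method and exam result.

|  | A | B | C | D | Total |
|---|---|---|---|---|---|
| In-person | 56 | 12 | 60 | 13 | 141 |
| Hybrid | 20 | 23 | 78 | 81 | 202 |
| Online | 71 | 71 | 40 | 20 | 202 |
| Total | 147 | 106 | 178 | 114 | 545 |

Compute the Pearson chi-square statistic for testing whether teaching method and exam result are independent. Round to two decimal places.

Grand total N = 545.
Expected counts (row total × column total / N):
  In-person, A: 141×147/545 = 38.0312
  In-person, B: 141×106/545 = 27.4239
  In-person, C: 141×178/545 = 46.0514
  In-person, D: 141×114/545 = 29.4936
  Hybrid, A: 202×147/545 = 54.4844
  Hybrid, B: 202×106/545 = 39.2881
  Hybrid, C: 202×178/545 = 65.9743
  Hybrid, D: 202×114/545 = 42.2532
  Online, A: 202×147/545 = 54.4844
  Online, B: 202×106/545 = 39.2881
  Online, C: 202×178/545 = 65.9743
  Online, D: 202×114/545 = 42.2532
Contributions (O − E)²/E:
  (56 − 38.0312)²/38.0312 = 8.4898
  (12 − 27.4239)²/27.4239 = 8.6748
  (60 − 46.0514)²/46.0514 = 4.2249
  (13 − 29.4936)²/29.4936 = 9.2237
  (20 − 54.4844)²/54.4844 = 21.8260
  (23 − 39.2881)²/39.2881 = 6.7527
  (78 − 65.9743)²/65.9743 = 2.1920
  (81 − 42.2532)²/42.2532 = 35.5314
  (71 − 54.4844)²/54.4844 = 5.0063
  (71 − 39.2881)²/39.2881 = 25.5967
  (40 − 65.9743)²/65.9743 = 10.2262
  (20 − 42.2532)²/42.2532 = 11.7199
χ² = 8.4898 + 8.6748 + 4.2249 + 9.2237 + 21.8260 + 6.7527 + 2.1920 + 35.5314 + 5.0063 + 25.5967 + 10.2262 + 11.7199 = 149.46

149.46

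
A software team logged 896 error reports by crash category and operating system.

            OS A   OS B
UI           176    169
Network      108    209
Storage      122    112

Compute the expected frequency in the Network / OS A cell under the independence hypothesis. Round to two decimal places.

Row total (Network) = 317; column total (OS A) = 406; grand total N = 896.
Expected count = (row total × column total) / N = 317 × 406 / 896 = 143.64.

143.64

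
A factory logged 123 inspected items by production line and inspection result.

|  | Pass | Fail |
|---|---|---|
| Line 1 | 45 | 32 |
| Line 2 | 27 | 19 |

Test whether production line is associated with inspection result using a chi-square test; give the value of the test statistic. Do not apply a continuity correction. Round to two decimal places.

Row totals: 77, 46. Column totals: 72, 51. Grand total N = 123.
Expected counts (row total × column total / N):
  Line 1, Pass: 77×72/123 = 45.073
  Line 1, Fail: 77×51/123 = 31.927
  Line 2, Pass: 46×72/123 = 26.927
  Line 2, Fail: 46×51/123 = 19.073
Contributions (O − E)²/E:
  (45 − 45.073)²/45.073 = 0.0001
  (32 − 31.927)²/31.927 = 0.0002
  (27 − 26.927)²/26.927 = 0.0002
  (19 − 19.073)²/19.073 = 0.0003
χ² = 0.0001 + 0.0002 + 0.0002 + 0.0003 = 0.00

0.00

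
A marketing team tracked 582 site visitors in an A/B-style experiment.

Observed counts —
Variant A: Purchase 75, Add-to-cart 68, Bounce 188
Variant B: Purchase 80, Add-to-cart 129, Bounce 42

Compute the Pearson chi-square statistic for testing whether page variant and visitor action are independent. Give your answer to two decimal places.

Row totals: 331, 251. Column totals: 155, 197, 230. Grand total N = 582.
Expected counts (row total × column total / N):
  Variant A, Purchase: 331×155/582 = 88.153
  Variant A, Add-to-cart: 331×197/582 = 112.040
  Variant A, Bounce: 331×230/582 = 130.808
  Variant B, Purchase: 251×155/582 = 66.847
  Variant B, Add-to-cart: 251×197/582 = 84.960
  Variant B, Bounce: 251×230/582 = 99.192
Contributions (O − E)²/E:
  (75 − 88.153)²/88.153 = 1.9625
  (68 − 112.040)²/112.040 = 17.3110
  (188 − 130.808)²/130.808 = 25.0055
  (80 − 66.847)²/66.847 = 2.5880
  (129 − 84.960)²/84.960 = 22.8286
  (42 − 99.192)²/99.192 = 32.9757
χ² = 1.9625 + 17.3110 + 25.0055 + 2.5880 + 22.8286 + 32.9757 = 102.67

102.67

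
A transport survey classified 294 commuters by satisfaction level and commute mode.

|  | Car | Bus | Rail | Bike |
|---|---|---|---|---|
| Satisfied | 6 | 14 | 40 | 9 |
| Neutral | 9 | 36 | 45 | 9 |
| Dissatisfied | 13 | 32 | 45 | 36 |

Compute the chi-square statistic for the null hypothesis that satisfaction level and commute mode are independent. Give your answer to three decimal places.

22.303

Row totals: 69, 99, 126. Column totals: 28, 82, 130, 54. Grand total N = 294.
Expected counts (row total × column total / N):
  Satisfied, Car: 69×28/294 = 6.5714
  Satisfied, Bus: 69×82/294 = 19.2449
  Satisfied, Rail: 69×130/294 = 30.5102
  Satisfied, Bike: 69×54/294 = 12.6735
  Neutral, Car: 99×28/294 = 9.4286
  Neutral, Bus: 99×82/294 = 27.6122
  Neutral, Rail: 99×130/294 = 43.7755
  Neutral, Bike: 99×54/294 = 18.1837
  Dissatisfied, Car: 126×28/294 = 12.0000
  Dissatisfied, Bus: 126×82/294 = 35.1429
  Dissatisfied, Rail: 126×130/294 = 55.7143
  Dissatisfied, Bike: 126×54/294 = 23.1429
Contributions (O − E)²/E:
  (6 − 6.5714)²/6.5714 = 0.0497
  (14 − 19.2449)²/19.2449 = 1.4294
  (40 − 30.5102)²/30.5102 = 2.9517
  (9 − 12.6735)²/12.6735 = 1.0648
  (9 − 9.4286)²/9.4286 = 0.0195
  (36 − 27.6122)²/27.6122 = 2.5480
  (45 − 43.7755)²/43.7755 = 0.0343
  (9 − 18.1837)²/18.1837 = 4.6382
  (13 − 12.0000)²/12.0000 = 0.0833
  (32 − 35.1429)²/35.1429 = 0.2811
  (45 − 55.7143)²/55.7143 = 2.0604
  (36 − 23.1429)²/23.1429 = 7.1428
χ² = 0.0497 + 1.4294 + 2.9517 + 1.0648 + 0.0195 + 2.5480 + 0.0343 + 4.6382 + 0.0833 + 0.2811 + 2.0604 + 7.1428 = 22.303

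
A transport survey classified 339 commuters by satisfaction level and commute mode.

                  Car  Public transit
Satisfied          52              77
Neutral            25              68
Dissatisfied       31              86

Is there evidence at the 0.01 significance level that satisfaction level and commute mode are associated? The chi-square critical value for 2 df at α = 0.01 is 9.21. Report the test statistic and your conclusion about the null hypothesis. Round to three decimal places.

6.856; fail to reject H₀

Row totals: 129, 93, 117. Column totals: 108, 231. Grand total N = 339.
Expected counts (row total × column total / N):
  Satisfied, Car: 129×108/339 = 41.0973
  Satisfied, Public transit: 129×231/339 = 87.9027
  Neutral, Car: 93×108/339 = 29.6283
  Neutral, Public transit: 93×231/339 = 63.3717
  Dissatisfied, Car: 117×108/339 = 37.2743
  Dissatisfied, Public transit: 117×231/339 = 79.7257
Contributions (O − E)²/E:
  (52 − 41.0973)²/41.0973 = 2.8924
  (77 − 87.9027)²/87.9027 = 1.3523
  (25 − 29.6283)²/29.6283 = 0.7230
  (68 − 63.3717)²/63.3717 = 0.3380
  (31 − 37.2743)²/37.2743 = 1.0561
  (86 − 79.7257)²/79.7257 = 0.4938
χ² = 2.8924 + 1.3523 + 0.7230 + 0.3380 + 1.0561 + 0.4938 = 6.856
df = (3−1)(2−1) = 2. Since 6.856 < 9.21, fail to reject the null hypothesis of independence at α = 0.01.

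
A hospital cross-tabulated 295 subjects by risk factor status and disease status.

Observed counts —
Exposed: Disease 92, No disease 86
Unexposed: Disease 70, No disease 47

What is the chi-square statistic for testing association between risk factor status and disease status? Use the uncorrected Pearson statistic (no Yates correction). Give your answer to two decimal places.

1.89

Row totals: 178, 117. Column totals: 162, 133. Grand total N = 295.
Expected counts (row total × column total / N):
  Exposed, Disease: 178×162/295 = 97.749
  Exposed, No disease: 178×133/295 = 80.251
  Unexposed, Disease: 117×162/295 = 64.251
  Unexposed, No disease: 117×133/295 = 52.749
Contributions (O − E)²/E:
  (92 − 97.749)²/97.749 = 0.3381
  (86 − 80.251)²/80.251 = 0.4118
  (70 − 64.251)²/64.251 = 0.5144
  (47 − 52.749)²/52.749 = 0.6266
χ² = 0.3381 + 0.4118 + 0.5144 + 0.6266 = 1.89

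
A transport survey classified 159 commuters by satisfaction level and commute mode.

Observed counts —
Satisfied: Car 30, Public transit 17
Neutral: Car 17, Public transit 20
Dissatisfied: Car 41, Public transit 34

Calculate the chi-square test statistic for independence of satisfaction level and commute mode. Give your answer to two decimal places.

2.71

Row totals: 47, 37, 75. Column totals: 88, 71. Grand total N = 159.
Expected counts (row total × column total / N):
  Satisfied, Car: 47×88/159 = 26.013
  Satisfied, Public transit: 47×71/159 = 20.987
  Neutral, Car: 37×88/159 = 20.478
  Neutral, Public transit: 37×71/159 = 16.522
  Dissatisfied, Car: 75×88/159 = 41.509
  Dissatisfied, Public transit: 75×71/159 = 33.491
Contributions (O − E)²/E:
  (30 − 26.013)²/26.013 = 0.6111
  (17 − 20.987)²/20.987 = 0.7574
  (17 − 20.478)²/20.478 = 0.5907
  (20 − 16.522)²/16.522 = 0.7321
  (41 − 41.509)²/41.509 = 0.0062
  (34 − 33.491)²/33.491 = 0.0077
χ² = 0.6111 + 0.7574 + 0.5907 + 0.7321 + 0.0062 + 0.0077 = 2.71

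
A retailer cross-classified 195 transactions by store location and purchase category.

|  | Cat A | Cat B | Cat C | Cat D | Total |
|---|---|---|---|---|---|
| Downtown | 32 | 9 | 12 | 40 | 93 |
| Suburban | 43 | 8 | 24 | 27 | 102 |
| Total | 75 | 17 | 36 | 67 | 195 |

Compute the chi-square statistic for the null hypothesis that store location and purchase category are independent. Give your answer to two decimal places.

7.80

Grand total N = 195.
Expected counts (row total × column total / N):
  Downtown, Cat A: 93×75/195 = 35.769
  Downtown, Cat B: 93×17/195 = 8.108
  Downtown, Cat C: 93×36/195 = 17.169
  Downtown, Cat D: 93×67/195 = 31.954
  Suburban, Cat A: 102×75/195 = 39.231
  Suburban, Cat B: 102×17/195 = 8.892
  Suburban, Cat C: 102×36/195 = 18.831
  Suburban, Cat D: 102×67/195 = 35.046
Contributions (O − E)²/E:
  (32 − 35.769)²/35.769 = 0.3971
  (9 − 8.108)²/8.108 = 0.0981
  (12 − 17.169)²/17.169 = 1.5562
  (40 − 31.954)²/31.954 = 2.0260
  (43 − 39.231)²/39.231 = 0.3621
  (8 − 8.892)²/8.892 = 0.0895
  (24 − 18.831)²/18.831 = 1.4189
  (27 − 35.046)²/35.046 = 1.8472
χ² = 0.3971 + 0.0981 + 1.5562 + 2.0260 + 0.3621 + 0.0895 + 1.4189 + 1.8472 = 7.80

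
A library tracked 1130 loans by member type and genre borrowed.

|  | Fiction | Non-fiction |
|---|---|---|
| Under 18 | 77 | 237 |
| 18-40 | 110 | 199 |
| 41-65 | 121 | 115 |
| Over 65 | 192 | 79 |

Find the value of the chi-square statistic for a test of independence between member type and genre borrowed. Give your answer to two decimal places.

Row totals: 314, 309, 236, 271. Column totals: 500, 630. Grand total N = 1130.
Expected counts (row total × column total / N):
  Under 18, Fiction: 314×500/1130 = 138.938
  Under 18, Non-fiction: 314×630/1130 = 175.062
  18-40, Fiction: 309×500/1130 = 136.726
  18-40, Non-fiction: 309×630/1130 = 172.274
  41-65, Fiction: 236×500/1130 = 104.425
  41-65, Non-fiction: 236×630/1130 = 131.575
  Over 65, Fiction: 271×500/1130 = 119.912
  Over 65, Non-fiction: 271×630/1130 = 151.088
Contributions (O − E)²/E:
  (77 − 138.938)²/138.938 = 27.6117
  (237 − 175.062)²/175.062 = 21.9140
  (110 − 136.726)²/136.726 = 5.2242
  (199 − 172.274)²/172.274 = 4.1462
  (121 − 104.425)²/104.425 = 2.6309
  (115 − 131.575)²/131.575 = 2.0880
  (192 − 119.912)²/119.912 = 43.3374
  (79 − 151.088)²/151.088 = 34.3951
χ² = 27.6117 + 21.9140 + 5.2242 + 4.1462 + 2.6309 + 2.0880 + 43.3374 + 34.3951 = 141.35

141.35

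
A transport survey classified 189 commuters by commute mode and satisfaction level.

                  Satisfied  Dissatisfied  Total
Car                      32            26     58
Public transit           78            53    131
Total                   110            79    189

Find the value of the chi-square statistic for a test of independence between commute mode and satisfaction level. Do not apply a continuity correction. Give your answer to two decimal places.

0.32

Grand total N = 189.
Expected counts (row total × column total / N):
  Car, Satisfied: 58×110/189 = 33.757
  Car, Dissatisfied: 58×79/189 = 24.243
  Public transit, Satisfied: 131×110/189 = 76.243
  Public transit, Dissatisfied: 131×79/189 = 54.757
Contributions (O − E)²/E:
  (32 − 33.757)²/33.757 = 0.0914
  (26 − 24.243)²/24.243 = 0.1273
  (78 − 76.243)²/76.243 = 0.0405
  (53 − 54.757)²/54.757 = 0.0564
χ² = 0.0914 + 0.1273 + 0.0405 + 0.0564 = 0.32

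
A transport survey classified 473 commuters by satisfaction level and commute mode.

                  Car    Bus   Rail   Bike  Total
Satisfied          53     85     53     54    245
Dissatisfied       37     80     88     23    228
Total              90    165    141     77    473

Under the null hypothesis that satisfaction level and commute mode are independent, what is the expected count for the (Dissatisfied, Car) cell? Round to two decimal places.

Row total (Dissatisfied) = 228; column total (Car) = 90; grand total N = 473.
Expected count = (row total × column total) / N = 228 × 90 / 473 = 43.38.

43.38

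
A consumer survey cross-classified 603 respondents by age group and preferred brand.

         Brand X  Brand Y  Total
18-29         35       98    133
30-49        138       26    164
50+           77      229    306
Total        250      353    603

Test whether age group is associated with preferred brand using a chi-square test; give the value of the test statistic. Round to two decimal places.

169.18

Grand total N = 603.
Expected counts (row total × column total / N):
  18-29, Brand X: 133×250/603 = 55.141
  18-29, Brand Y: 133×353/603 = 77.859
  30-49, Brand X: 164×250/603 = 67.993
  30-49, Brand Y: 164×353/603 = 96.007
  50+, Brand X: 306×250/603 = 126.866
  50+, Brand Y: 306×353/603 = 179.134
Contributions (O − E)²/E:
  (35 − 55.141)²/55.141 = 7.3568
  (98 − 77.859)²/77.859 = 5.2102
  (138 − 67.993)²/67.993 = 72.0807
  (26 − 96.007)²/96.007 = 51.0482
  (77 − 126.866)²/126.866 = 19.6003
  (229 − 179.134)²/179.134 = 13.8813
χ² = 7.3568 + 5.2102 + 72.0807 + 51.0482 + 19.6003 + 13.8813 = 169.18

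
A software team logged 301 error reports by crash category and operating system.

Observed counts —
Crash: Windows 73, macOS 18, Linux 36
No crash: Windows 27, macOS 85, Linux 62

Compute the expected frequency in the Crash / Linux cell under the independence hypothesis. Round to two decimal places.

Row total (Crash) = 127; column total (Linux) = 98; grand total N = 301.
Expected count = (row total × column total) / N = 127 × 98 / 301 = 41.35.

41.35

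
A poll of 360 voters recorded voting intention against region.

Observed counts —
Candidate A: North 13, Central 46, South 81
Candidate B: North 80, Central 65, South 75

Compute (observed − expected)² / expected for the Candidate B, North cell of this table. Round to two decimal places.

9.44

Row total (Candidate B) = 220; column total (North) = 93; N = 360.
Expected count E = 220 × 93 / 360 = 56.83333.
Contribution = (O − E)²/E = (80 − 56.83333)² / 56.83333 = 9.44.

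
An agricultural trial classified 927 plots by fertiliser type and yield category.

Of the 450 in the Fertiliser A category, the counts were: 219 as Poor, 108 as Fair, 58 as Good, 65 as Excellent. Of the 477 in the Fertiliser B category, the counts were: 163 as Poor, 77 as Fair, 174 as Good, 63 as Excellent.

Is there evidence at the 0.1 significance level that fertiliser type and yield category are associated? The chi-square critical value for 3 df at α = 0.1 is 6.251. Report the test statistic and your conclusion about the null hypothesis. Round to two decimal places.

Row totals: 450, 477. Column totals: 382, 185, 232, 128. Grand total N = 927.
Expected counts (row total × column total / N):
  Fertiliser A, Poor: 450×382/927 = 185.437
  Fertiliser A, Fair: 450×185/927 = 89.806
  Fertiliser A, Good: 450×232/927 = 112.621
  Fertiliser A, Excellent: 450×128/927 = 62.136
  Fertiliser B, Poor: 477×382/927 = 196.563
  Fertiliser B, Fair: 477×185/927 = 95.194
  Fertiliser B, Good: 477×232/927 = 119.379
  Fertiliser B, Excellent: 477×128/927 = 65.864
Contributions (O − E)²/E:
  (219 − 185.437)²/185.437 = 6.0747
  (108 − 89.806)²/89.806 = 3.6860
  (58 − 112.621)²/112.621 = 26.4911
  (65 − 62.136)²/62.136 = 0.1320
  (163 − 196.563)²/196.563 = 5.7309
  (77 − 95.194)²/95.194 = 3.4773
  (174 − 119.379)²/119.379 = 24.9914
  (63 − 65.864)²/65.864 = 0.1245
χ² = 6.0747 + 3.6860 + 26.4911 + 0.1320 + 5.7309 + 3.4773 + 24.9914 + 0.1245 = 70.71
df = (2−1)(4−1) = 3. Since 70.71 > 6.251, reject the null hypothesis of independence at α = 0.1.

70.71; reject H₀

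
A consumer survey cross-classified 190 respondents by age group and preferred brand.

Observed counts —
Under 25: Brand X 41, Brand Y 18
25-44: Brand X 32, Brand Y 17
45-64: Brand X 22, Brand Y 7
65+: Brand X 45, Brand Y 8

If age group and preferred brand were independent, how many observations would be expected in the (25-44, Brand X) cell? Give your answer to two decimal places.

36.11

Row total (25-44) = 49; column total (Brand X) = 140; grand total N = 190.
Expected count = (row total × column total) / N = 49 × 140 / 190 = 36.11.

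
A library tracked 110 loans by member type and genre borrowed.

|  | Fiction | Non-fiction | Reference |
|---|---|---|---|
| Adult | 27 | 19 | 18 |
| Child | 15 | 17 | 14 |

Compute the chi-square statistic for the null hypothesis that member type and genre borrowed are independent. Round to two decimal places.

1.12

Row totals: 64, 46. Column totals: 42, 36, 32. Grand total N = 110.
Expected counts (row total × column total / N):
  Adult, Fiction: 64×42/110 = 24.436
  Adult, Non-fiction: 64×36/110 = 20.945
  Adult, Reference: 64×32/110 = 18.618
  Child, Fiction: 46×42/110 = 17.564
  Child, Non-fiction: 46×36/110 = 15.055
  Child, Reference: 46×32/110 = 13.382
Contributions (O − E)²/E:
  (27 − 24.436)²/24.436 = 0.2690
  (19 − 20.945)²/20.945 = 0.1806
  (18 − 18.618)²/18.618 = 0.0205
  (15 − 17.564)²/17.564 = 0.3743
  (17 − 15.055)²/15.055 = 0.2513
  (14 − 13.382)²/13.382 = 0.0285
χ² = 0.2690 + 0.1806 + 0.0205 + 0.3743 + 0.2513 + 0.0285 = 1.12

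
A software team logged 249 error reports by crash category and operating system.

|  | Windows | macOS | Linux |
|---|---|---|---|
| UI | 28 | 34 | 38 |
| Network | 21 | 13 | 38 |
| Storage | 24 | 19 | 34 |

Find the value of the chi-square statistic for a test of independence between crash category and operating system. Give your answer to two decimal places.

Row totals: 100, 72, 77. Column totals: 73, 66, 110. Grand total N = 249.
Expected counts (row total × column total / N):
  UI, Windows: 100×73/249 = 29.317
  UI, macOS: 100×66/249 = 26.506
  UI, Linux: 100×110/249 = 44.177
  Network, Windows: 72×73/249 = 21.108
  Network, macOS: 72×66/249 = 19.084
  Network, Linux: 72×110/249 = 31.807
  Storage, Windows: 77×73/249 = 22.574
  Storage, macOS: 77×66/249 = 20.410
  Storage, Linux: 77×110/249 = 34.016
Contributions (O − E)²/E:
  (28 − 29.317)²/29.317 = 0.0592
  (34 − 26.506)²/26.506 = 2.1188
  (38 − 44.177)²/44.177 = 0.8637
  (21 − 21.108)²/21.108 = 0.0006
  (13 − 19.084)²/19.084 = 1.9396
  (38 − 31.807)²/31.807 = 1.2058
  (24 − 22.574)²/22.574 = 0.0901
  (19 − 20.410)²/20.410 = 0.0974
  (34 − 34.016)²/34.016 = 0.0000
χ² = 0.0592 + 2.1188 + 0.8637 + 0.0006 + 1.9396 + 1.2058 + 0.0901 + 0.0974 + 0.0000 = 6.38

6.38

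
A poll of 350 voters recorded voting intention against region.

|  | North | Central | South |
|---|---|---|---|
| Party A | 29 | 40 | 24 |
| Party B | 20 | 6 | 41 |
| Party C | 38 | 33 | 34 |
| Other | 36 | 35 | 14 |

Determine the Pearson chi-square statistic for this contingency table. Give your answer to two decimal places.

Row totals: 93, 67, 105, 85. Column totals: 123, 114, 113. Grand total N = 350.
Expected counts (row total × column total / N):
  Party A, North: 93×123/350 = 32.68286
  Party A, Central: 93×114/350 = 30.29143
  Party A, South: 93×113/350 = 30.02571
  Party B, North: 67×123/350 = 23.54571
  Party B, Central: 67×114/350 = 21.82286
  Party B, South: 67×113/350 = 21.63143
  Party C, North: 105×123/350 = 36.90000
  Party C, Central: 105×114/350 = 34.20000
  Party C, South: 105×113/350 = 33.90000
  Other, North: 85×123/350 = 29.87143
  Other, Central: 85×114/350 = 27.68571
  Other, South: 85×113/350 = 27.44286
Contributions (O − E)²/E:
  (29 − 32.68286)²/32.68286 = 0.4150
  (40 − 30.29143)²/30.29143 = 3.1117
  (24 − 30.02571)²/30.02571 = 1.2093
  (20 − 23.54571)²/23.54571 = 0.5339
  (6 − 21.82286)²/21.82286 = 11.4725
  (41 − 21.63143)²/21.63143 = 17.3424
  (38 − 36.90000)²/36.90000 = 0.0328
  (33 − 34.20000)²/34.20000 = 0.0421
  (34 − 33.90000)²/33.90000 = 0.0003
  (36 − 29.87143)²/29.87143 = 1.2574
  (35 − 27.68571)²/27.68571 = 1.9324
  (14 − 27.44286)²/27.44286 = 6.5850
χ² = 0.4150 + 3.1117 + 1.2093 + 0.5339 + 11.4725 + 17.3424 + 0.0328 + 0.0421 + 0.0003 + 1.2574 + 1.9324 + 6.5850 = 43.93

43.93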